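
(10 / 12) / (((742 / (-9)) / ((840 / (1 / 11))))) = -4950 / 53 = -93.40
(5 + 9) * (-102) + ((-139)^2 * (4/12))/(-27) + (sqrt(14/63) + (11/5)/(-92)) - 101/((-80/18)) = -24499639/14904 + sqrt(2)/3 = -1643.36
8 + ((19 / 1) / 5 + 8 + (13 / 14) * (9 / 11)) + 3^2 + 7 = 28151 / 770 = 36.56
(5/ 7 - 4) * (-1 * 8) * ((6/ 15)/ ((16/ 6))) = 138/ 35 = 3.94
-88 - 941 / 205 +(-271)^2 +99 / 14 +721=212599501 / 2870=74076.48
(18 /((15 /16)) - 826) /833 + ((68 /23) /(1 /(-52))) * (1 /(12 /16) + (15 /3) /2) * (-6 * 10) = 147270366 /4165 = 35359.03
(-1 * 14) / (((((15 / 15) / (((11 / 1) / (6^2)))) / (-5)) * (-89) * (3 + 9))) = -385 / 19224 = -0.02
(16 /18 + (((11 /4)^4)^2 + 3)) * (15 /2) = 9657618445 /393216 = 24560.59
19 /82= 0.23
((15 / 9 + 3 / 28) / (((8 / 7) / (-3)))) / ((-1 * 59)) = 149 / 1888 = 0.08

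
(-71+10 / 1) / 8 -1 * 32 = -317 / 8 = -39.62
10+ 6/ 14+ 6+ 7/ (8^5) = 3768369/ 229376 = 16.43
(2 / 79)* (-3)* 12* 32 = -2304 / 79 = -29.16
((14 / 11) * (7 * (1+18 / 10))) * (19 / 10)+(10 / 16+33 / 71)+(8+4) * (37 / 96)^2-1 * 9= 618832477 / 14995200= 41.27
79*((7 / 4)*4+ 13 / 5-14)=-1738 / 5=-347.60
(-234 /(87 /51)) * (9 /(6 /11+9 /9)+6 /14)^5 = -53343380575420416 /40708385963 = -1310378.18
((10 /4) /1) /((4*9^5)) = 5 /472392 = 0.00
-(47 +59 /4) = -247 /4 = -61.75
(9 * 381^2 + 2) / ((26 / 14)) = 9145157 / 13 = 703473.62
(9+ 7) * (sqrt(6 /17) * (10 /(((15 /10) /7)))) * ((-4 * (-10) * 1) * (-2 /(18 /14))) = -27600.91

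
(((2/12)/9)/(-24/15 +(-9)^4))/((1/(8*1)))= 20/885519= 0.00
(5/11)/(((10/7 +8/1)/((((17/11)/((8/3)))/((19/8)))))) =595/50578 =0.01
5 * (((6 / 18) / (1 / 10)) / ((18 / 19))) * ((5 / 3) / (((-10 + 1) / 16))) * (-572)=21736000 / 729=29816.19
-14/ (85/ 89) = -1246/ 85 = -14.66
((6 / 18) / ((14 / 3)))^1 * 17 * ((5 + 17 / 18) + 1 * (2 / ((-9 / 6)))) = 1411 / 252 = 5.60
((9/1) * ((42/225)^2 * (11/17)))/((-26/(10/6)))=-1078/82875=-0.01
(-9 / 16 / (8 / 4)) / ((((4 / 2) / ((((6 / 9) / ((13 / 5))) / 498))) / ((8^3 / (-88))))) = 5 / 11869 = 0.00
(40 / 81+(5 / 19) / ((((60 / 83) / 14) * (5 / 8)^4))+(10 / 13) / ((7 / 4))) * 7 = 3005254816 / 12504375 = 240.34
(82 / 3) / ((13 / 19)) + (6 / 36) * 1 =1043 / 26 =40.12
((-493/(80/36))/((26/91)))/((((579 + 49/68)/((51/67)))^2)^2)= -561582850533169248/243321095322658728075444005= -0.00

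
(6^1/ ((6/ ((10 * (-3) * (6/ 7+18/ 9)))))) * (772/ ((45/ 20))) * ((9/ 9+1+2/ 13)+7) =-10499200/ 39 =-269210.26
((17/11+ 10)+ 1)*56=702.55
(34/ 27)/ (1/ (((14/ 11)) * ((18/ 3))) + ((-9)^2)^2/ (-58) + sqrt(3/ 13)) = -98785813672/ 8863608738141 - 22417696 * sqrt(39)/ 2954536246047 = -0.01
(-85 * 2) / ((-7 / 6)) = 1020 / 7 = 145.71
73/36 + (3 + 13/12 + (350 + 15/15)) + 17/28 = 90145/252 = 357.72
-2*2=-4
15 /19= 0.79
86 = 86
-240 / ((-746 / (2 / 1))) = 240 / 373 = 0.64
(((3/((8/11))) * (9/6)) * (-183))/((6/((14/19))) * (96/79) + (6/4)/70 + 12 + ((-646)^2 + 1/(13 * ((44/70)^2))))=-78797083365/29042358838744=-0.00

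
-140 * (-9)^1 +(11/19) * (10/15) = 71842/57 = 1260.39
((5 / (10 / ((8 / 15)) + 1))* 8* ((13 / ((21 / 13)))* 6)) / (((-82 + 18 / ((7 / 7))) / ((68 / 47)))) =-57460 / 25991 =-2.21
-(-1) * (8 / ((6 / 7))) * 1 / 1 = 28 / 3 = 9.33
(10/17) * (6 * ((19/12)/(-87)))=-95/1479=-0.06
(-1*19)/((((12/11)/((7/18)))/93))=-45353/72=-629.90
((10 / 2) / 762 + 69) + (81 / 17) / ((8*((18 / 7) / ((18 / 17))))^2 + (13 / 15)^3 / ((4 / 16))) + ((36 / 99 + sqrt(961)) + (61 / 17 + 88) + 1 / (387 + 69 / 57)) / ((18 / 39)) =5539672855793509223 / 16515610971812832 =335.42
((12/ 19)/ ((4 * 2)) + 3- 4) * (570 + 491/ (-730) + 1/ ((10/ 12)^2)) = -14583107/ 27740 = -525.71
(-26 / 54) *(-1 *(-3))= -1.44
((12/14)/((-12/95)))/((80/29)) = -2.46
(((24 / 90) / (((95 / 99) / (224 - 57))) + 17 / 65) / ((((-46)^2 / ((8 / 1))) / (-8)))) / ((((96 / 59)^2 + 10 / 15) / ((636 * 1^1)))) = -15312523447008 / 56528080375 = -270.88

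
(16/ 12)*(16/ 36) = 16/ 27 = 0.59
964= 964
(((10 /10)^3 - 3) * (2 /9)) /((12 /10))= -10 /27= -0.37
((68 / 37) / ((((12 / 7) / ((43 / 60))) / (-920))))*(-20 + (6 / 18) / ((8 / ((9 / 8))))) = 150291407 / 10656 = 14103.92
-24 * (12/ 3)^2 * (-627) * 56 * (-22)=-296626176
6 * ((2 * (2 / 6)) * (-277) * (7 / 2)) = -3878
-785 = -785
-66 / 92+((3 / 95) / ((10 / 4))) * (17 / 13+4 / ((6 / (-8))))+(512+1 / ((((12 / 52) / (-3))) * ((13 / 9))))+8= 510.23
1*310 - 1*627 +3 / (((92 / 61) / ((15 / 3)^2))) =-24589 / 92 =-267.27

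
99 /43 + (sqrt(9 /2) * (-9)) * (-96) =1835.12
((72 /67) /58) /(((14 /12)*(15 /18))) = 1296 /68005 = 0.02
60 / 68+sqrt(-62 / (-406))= sqrt(6293) / 203+15 / 17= 1.27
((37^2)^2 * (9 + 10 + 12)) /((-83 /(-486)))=28236109626 /83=340194091.88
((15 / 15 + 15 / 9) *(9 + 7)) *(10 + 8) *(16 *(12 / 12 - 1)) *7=0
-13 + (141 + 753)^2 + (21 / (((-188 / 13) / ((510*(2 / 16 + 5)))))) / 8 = 4805271353 / 6016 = 798748.56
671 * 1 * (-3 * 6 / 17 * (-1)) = 12078 / 17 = 710.47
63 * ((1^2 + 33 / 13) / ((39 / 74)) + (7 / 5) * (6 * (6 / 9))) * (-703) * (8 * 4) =-14746937856 / 845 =-17451997.46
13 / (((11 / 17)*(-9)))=-221 / 99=-2.23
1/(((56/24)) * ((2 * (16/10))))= 15/112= 0.13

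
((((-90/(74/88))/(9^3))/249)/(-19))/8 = 55/14178807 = 0.00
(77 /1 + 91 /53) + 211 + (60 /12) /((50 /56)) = 78259 /265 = 295.32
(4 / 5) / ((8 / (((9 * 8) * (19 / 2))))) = 342 / 5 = 68.40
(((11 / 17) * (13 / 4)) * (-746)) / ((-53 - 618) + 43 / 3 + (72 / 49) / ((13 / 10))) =101930829 / 42592820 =2.39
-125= -125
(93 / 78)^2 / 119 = 961 / 80444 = 0.01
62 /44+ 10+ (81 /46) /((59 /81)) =206389 /14927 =13.83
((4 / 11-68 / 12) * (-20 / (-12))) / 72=-875 / 7128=-0.12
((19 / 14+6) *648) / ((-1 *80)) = -8343 / 140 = -59.59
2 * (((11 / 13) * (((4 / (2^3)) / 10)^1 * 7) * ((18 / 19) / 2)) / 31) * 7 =4851 / 76570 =0.06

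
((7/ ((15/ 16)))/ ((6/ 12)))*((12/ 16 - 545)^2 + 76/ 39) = 4423402.83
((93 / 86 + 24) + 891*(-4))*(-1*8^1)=1217388 / 43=28311.35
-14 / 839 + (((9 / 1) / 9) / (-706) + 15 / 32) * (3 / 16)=10756939 / 151637504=0.07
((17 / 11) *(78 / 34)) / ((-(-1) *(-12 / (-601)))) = 7813 / 44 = 177.57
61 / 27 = 2.26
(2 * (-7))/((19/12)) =-168/19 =-8.84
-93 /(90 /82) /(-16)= 1271 /240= 5.30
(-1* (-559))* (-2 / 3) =-1118 / 3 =-372.67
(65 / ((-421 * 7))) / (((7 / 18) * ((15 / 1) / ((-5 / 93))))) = 130 / 639499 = 0.00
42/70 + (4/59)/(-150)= 2653/4425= 0.60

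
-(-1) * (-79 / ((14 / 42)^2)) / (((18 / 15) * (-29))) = 1185 / 58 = 20.43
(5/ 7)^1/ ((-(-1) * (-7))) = -5/ 49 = -0.10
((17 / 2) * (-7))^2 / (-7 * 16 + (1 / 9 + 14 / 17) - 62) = -2166633 / 105916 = -20.46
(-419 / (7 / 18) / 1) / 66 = -1257 / 77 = -16.32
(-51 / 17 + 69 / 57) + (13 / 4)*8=460 / 19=24.21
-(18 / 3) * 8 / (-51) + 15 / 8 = 383 / 136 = 2.82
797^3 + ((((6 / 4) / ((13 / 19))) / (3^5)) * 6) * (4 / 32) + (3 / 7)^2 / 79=5502945845923885 / 10869768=506261573.01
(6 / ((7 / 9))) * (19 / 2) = 513 / 7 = 73.29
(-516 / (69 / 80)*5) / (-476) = 17200 / 2737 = 6.28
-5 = -5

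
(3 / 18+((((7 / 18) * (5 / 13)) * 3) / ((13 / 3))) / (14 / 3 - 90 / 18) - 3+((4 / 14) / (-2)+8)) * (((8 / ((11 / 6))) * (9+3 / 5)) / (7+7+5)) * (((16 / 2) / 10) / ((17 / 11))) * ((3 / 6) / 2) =12846336 / 9552725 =1.34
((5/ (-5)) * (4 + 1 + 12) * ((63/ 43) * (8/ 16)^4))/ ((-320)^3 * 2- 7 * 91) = 1071/ 45089206256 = 0.00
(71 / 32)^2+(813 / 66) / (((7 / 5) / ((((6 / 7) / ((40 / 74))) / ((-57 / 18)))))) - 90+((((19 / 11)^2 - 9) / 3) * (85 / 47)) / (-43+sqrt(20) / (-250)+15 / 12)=-126723237942491855605 / 1417545490796768256 - 24752000 * sqrt(5) / 1486919192649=-89.40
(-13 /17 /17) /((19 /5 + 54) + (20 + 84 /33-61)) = -715 /307496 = -0.00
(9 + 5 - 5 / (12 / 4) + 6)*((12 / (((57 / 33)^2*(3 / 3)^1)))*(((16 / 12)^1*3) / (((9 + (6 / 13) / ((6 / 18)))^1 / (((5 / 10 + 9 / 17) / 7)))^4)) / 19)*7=1330514185 / 304446892116699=0.00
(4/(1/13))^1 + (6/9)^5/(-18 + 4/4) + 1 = 218911/4131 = 52.99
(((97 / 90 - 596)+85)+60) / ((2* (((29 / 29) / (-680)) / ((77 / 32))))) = 53005337 / 144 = 368092.62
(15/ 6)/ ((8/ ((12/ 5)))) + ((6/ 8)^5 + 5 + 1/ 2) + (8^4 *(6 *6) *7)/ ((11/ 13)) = 13740612977/ 11264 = 1219869.76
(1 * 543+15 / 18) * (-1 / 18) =-3263 / 108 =-30.21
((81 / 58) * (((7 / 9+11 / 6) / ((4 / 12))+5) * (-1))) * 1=-2079 / 116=-17.92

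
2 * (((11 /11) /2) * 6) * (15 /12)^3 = 375 /32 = 11.72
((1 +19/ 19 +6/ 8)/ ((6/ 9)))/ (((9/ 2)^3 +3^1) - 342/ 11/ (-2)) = 121/ 3217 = 0.04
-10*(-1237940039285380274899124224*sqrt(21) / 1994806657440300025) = 2475880078570760549798248448*sqrt(21) / 398961331488060005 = 28438615415.10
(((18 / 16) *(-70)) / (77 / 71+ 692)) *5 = -37275 / 65612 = -0.57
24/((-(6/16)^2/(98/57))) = -50176/171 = -293.43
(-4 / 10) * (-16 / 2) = 16 / 5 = 3.20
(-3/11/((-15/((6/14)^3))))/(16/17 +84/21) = 153/528220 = 0.00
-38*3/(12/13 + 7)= -1482/103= -14.39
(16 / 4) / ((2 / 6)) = 12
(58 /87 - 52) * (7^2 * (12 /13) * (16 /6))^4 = -930904123899904 /85683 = -10864513659.65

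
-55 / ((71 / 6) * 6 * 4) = -55 / 284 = -0.19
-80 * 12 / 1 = -960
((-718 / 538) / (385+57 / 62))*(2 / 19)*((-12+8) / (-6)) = -89032 / 366872691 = -0.00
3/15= 1/5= 0.20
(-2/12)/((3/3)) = -1/6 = -0.17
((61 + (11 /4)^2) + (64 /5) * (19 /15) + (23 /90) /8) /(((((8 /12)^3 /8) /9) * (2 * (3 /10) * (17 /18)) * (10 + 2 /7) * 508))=37863 /5440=6.96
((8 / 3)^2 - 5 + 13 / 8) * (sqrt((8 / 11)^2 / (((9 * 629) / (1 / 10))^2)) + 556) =2077.28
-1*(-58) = 58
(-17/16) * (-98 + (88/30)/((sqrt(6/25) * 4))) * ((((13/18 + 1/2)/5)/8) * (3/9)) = 9163/8640-2057 * sqrt(6)/311040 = 1.04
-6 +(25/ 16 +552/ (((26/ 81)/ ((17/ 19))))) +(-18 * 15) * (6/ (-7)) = 48845305/ 27664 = 1765.66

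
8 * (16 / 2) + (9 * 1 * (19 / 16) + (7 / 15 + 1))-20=13477 / 240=56.15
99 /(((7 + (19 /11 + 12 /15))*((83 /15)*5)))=16335 /43492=0.38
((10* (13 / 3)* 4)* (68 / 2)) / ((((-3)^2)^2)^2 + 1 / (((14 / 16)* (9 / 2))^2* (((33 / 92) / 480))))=257297040 / 290215019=0.89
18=18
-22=-22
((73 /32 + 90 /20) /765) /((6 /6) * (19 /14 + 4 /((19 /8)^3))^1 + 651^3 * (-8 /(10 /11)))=-10418821 /2853618381961436592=-0.00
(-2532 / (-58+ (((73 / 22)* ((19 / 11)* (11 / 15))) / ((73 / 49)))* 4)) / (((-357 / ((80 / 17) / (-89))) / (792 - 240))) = 1537430400 / 346950569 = 4.43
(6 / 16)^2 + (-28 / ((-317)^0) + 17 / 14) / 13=-11181 / 5824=-1.92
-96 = -96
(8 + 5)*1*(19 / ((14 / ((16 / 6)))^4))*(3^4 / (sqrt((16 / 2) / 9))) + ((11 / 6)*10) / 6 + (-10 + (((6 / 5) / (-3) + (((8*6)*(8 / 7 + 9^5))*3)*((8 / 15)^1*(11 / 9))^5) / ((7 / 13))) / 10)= 47424*sqrt(2) / 2401 + 453710977449963719 / 2441307093750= 185875.50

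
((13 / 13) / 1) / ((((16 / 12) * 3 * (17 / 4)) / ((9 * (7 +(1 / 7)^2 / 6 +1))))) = 7059 / 1666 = 4.24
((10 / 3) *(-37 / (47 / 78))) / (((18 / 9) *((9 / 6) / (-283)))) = 2722460 / 141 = 19308.23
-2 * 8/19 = -16/19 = -0.84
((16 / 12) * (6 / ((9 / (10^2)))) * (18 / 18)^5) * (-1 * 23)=-2044.44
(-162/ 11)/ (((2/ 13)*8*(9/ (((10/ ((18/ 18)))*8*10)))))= -11700/ 11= -1063.64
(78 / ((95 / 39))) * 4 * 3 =384.25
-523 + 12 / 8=-1043 / 2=-521.50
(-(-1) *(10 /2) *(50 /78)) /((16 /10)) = 2.00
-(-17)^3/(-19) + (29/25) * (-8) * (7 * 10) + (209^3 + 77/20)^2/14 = 633419858877647091/106400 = 5953194162383.90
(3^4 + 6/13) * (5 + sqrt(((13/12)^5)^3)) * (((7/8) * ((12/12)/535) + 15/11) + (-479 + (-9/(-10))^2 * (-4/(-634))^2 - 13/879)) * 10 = -3505886706055618393/1802046325508 - 16922245505769613359897937 * sqrt(39)/149009026021634211840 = -2654717.78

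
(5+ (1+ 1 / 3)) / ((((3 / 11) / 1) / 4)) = 836 / 9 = 92.89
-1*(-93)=93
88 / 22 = 4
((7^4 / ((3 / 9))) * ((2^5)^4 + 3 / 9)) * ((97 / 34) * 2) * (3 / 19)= 2197892540739 / 323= 6804620869.16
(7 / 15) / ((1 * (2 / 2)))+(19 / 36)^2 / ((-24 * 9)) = 0.47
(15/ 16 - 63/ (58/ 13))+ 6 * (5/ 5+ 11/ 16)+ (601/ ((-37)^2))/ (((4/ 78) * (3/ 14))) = 23434013/ 635216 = 36.89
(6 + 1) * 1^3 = 7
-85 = -85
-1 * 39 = -39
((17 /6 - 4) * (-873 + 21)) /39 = 994 /39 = 25.49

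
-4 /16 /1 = -1 /4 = -0.25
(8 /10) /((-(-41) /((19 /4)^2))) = 361 /820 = 0.44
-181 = -181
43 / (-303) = -43 / 303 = -0.14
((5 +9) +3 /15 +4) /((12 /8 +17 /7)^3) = 249704 /831875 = 0.30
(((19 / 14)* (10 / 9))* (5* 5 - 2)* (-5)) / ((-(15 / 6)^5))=1.78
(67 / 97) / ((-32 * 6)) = -0.00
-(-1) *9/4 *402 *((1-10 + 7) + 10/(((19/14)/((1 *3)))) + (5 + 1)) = 448632/19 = 23612.21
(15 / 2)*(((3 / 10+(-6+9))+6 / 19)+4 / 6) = 2441 / 76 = 32.12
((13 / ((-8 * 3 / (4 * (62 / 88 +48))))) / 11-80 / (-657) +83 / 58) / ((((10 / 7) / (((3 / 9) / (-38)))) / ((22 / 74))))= 207611243 / 14144337504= 0.01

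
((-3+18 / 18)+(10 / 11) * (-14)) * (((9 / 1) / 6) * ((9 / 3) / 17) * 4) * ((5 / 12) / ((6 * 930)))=-27 / 23188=-0.00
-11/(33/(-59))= 59/3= 19.67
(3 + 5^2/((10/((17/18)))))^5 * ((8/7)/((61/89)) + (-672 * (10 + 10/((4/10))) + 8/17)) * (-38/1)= 1696464665343967810/428636691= 3957814860.38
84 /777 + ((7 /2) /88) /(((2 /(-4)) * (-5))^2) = 4659 /40700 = 0.11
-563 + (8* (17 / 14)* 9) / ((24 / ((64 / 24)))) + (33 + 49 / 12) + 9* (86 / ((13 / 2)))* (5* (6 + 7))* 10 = 6458239 / 84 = 76883.80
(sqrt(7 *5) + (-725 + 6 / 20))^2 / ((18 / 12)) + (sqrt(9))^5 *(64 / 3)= 349617.55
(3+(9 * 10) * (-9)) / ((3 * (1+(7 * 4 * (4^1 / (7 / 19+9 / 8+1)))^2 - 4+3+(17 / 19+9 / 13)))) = -0.13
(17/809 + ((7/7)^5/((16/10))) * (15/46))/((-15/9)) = -200793/1488560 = -0.13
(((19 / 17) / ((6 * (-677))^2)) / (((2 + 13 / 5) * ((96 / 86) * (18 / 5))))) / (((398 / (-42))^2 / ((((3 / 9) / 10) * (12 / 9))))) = 200165 / 110368844350878528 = 0.00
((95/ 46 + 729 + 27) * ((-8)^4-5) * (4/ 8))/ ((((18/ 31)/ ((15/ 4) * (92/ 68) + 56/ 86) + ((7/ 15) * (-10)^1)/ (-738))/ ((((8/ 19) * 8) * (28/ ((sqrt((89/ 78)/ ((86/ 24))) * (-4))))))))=-241527803320960632 * sqrt(99502)/ 126701085389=-601315918.95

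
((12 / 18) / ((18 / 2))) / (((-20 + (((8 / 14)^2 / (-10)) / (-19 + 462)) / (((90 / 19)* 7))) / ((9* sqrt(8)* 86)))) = -490035525* sqrt(2) / 85471322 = -8.11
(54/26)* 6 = 162/13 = 12.46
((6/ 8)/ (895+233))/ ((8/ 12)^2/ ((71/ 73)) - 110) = -639/ 105276992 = -0.00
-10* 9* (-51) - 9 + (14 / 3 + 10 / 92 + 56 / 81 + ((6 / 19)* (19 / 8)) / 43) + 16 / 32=1469834857 / 320436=4586.98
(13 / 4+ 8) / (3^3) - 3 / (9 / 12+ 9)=17 / 156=0.11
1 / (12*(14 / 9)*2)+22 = 2467 / 112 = 22.03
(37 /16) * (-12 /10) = -2.78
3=3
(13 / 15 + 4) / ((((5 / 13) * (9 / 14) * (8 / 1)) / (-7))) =-46501 / 2700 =-17.22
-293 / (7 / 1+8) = -19.53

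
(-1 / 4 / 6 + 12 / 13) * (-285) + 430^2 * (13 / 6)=124914025 / 312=400365.46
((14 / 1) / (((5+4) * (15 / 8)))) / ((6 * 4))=14 / 405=0.03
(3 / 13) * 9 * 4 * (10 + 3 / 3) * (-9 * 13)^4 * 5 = 85622230980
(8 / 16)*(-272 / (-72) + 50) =242 / 9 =26.89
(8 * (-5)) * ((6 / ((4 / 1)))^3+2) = -215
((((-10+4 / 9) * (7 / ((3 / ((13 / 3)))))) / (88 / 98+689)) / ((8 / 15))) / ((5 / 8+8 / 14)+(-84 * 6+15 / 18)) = 206486 / 394727463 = 0.00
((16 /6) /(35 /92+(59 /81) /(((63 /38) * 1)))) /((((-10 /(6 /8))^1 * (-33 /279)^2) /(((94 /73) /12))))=-31807233738 /16997739385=-1.87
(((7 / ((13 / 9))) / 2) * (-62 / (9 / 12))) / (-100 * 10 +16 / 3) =1953 / 9698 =0.20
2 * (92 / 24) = 23 / 3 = 7.67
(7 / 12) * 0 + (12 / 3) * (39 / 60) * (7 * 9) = 819 / 5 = 163.80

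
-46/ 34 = -23/ 17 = -1.35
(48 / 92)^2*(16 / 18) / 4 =32 / 529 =0.06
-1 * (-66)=66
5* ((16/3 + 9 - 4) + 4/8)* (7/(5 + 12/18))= 2275/34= 66.91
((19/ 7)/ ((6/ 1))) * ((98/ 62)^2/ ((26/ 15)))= 32585/ 49972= 0.65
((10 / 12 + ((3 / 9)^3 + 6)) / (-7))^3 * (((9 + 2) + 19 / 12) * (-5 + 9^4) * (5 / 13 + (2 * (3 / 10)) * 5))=-405299618383 / 1535274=-263991.72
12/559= 0.02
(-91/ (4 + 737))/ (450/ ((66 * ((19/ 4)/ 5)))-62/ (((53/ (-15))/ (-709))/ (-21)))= -4081/ 8682163290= -0.00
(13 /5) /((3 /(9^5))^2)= 5036466357 /5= 1007293271.40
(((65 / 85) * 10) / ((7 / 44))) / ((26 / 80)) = 17600 / 119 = 147.90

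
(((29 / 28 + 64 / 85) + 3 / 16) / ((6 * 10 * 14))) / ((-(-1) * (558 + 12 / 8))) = 6271 / 1491403200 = 0.00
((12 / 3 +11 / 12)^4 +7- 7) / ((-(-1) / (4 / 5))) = 12117361 / 25920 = 467.49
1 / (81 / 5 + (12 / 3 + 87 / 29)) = 0.04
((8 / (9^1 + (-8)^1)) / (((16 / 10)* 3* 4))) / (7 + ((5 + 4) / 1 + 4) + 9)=5 / 348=0.01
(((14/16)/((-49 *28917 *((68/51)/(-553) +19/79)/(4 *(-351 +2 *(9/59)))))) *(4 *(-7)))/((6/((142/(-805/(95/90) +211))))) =6202702/1419179805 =0.00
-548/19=-28.84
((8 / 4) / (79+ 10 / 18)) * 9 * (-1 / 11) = -81 / 3938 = -0.02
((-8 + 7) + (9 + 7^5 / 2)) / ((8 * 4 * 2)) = 16823 / 128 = 131.43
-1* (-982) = 982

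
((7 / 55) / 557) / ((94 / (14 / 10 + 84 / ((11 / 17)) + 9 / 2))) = 104503 / 316765900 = 0.00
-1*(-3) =3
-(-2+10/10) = 1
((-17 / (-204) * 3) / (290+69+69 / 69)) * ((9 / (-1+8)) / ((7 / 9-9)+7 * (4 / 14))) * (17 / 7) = -153 / 439040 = -0.00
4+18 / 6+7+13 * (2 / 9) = 152 / 9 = 16.89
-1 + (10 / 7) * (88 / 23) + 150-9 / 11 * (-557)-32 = 578.19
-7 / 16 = -0.44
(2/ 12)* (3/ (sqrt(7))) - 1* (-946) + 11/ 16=sqrt(7)/ 14 + 15147/ 16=946.88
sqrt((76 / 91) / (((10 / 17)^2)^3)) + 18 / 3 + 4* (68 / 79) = 4913* sqrt(1729) / 45500 + 746 / 79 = 13.93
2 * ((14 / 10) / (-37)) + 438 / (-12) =-13533 / 370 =-36.58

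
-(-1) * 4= 4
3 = 3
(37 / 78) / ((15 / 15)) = 37 / 78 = 0.47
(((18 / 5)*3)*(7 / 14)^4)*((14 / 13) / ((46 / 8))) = 189 / 1495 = 0.13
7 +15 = 22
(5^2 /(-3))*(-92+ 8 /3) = 6700 /9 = 744.44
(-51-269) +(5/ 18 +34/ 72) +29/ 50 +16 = -30267/ 100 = -302.67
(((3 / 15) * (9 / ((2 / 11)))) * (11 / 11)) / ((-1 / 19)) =-1881 / 10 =-188.10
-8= -8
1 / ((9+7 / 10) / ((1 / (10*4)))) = 1 / 388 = 0.00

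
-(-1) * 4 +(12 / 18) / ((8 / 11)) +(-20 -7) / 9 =23 / 12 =1.92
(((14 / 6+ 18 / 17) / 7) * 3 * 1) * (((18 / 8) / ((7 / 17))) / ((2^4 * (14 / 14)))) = 1557 / 3136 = 0.50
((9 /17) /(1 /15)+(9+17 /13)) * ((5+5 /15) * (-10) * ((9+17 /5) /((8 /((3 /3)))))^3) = -120147103 /33150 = -3624.35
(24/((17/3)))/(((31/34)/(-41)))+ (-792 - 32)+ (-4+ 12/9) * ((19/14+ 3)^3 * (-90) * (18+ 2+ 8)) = 842828368/1519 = 554857.39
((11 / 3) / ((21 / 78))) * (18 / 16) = 429 / 28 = 15.32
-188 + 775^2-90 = 600347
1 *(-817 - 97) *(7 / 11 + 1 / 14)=-49813 / 77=-646.92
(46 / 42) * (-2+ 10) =8.76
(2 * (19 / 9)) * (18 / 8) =19 / 2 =9.50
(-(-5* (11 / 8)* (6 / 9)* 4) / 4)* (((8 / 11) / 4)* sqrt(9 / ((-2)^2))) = 5 / 4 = 1.25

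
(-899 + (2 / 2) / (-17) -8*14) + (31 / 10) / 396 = -68063953 / 67320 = -1011.05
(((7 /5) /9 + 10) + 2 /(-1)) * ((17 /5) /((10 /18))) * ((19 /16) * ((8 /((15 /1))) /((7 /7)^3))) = 118541 /3750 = 31.61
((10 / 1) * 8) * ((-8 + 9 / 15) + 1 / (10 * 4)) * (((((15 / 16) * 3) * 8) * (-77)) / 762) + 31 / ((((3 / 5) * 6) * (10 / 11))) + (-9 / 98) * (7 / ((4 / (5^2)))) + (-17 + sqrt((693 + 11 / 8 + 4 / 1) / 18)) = sqrt(5587) / 12 + 85123687 / 64008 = 1336.12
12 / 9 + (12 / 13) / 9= 56 / 39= 1.44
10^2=100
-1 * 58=-58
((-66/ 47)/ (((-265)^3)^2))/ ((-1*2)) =33/ 16276952704109375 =0.00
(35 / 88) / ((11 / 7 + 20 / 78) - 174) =-9555 / 4136264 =-0.00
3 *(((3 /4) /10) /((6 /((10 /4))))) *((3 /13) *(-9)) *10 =-405 /208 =-1.95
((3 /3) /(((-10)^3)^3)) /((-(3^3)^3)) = 1 /19683000000000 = 0.00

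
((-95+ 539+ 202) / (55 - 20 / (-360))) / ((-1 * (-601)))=11628 / 595591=0.02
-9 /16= -0.56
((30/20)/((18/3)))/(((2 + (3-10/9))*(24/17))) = 51/1120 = 0.05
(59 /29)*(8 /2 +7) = 649 /29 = 22.38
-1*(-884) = 884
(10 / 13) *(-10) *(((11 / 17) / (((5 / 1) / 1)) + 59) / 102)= -50260 / 11271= -4.46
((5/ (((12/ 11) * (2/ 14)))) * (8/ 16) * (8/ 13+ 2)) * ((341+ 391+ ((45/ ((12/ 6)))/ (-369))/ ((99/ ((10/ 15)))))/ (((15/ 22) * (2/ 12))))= 11667848731/ 43173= 270258.00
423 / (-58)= -423 / 58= -7.29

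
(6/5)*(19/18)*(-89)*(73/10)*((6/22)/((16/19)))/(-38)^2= -6497/35200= -0.18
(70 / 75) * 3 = 14 / 5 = 2.80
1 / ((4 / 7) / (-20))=-35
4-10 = -6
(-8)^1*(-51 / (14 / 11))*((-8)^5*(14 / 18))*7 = -171573248 / 3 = -57191082.67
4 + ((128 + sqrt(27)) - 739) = -607 + 3* sqrt(3) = -601.80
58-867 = -809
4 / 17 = 0.24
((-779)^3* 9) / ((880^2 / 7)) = -38458.08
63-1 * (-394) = 457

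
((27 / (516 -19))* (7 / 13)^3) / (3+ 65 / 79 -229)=-104517 / 2774852743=-0.00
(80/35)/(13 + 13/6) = 96/637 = 0.15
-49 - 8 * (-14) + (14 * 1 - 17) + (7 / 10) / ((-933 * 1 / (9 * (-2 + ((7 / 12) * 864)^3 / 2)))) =-134406603 / 311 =-432175.57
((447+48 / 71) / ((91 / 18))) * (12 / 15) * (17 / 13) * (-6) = -3591216 / 6461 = -555.83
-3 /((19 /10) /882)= -1392.63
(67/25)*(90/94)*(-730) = -88038/47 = -1873.15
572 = 572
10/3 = 3.33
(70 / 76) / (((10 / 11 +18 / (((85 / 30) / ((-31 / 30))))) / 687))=-22482075 / 200944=-111.88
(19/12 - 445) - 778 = -14657/12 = -1221.42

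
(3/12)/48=1/192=0.01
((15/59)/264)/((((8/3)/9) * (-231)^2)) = 15/246266944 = 0.00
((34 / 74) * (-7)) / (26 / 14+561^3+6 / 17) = -14161 / 777387001574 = -0.00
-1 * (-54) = 54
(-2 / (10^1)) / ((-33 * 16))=1 / 2640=0.00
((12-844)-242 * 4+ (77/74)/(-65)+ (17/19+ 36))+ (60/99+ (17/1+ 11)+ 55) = -5065199539/3015870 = -1679.52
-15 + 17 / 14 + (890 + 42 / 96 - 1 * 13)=96729 / 112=863.65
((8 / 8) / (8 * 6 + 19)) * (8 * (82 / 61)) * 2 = 1312 / 4087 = 0.32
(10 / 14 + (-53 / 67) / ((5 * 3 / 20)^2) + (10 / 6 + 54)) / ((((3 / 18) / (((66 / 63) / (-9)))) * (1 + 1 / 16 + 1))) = -18.62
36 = 36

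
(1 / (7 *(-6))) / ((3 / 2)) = -1 / 63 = -0.02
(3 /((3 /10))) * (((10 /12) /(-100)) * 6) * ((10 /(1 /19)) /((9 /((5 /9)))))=-475 /81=-5.86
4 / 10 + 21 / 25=31 / 25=1.24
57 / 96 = 19 / 32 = 0.59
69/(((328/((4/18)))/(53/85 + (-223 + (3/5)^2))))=-2170211/209100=-10.38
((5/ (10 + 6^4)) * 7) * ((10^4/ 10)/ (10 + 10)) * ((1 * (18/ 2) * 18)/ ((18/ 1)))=12.06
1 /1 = 1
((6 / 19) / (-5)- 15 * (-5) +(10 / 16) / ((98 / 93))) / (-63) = -1875157 / 1564080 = -1.20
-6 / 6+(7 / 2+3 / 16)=43 / 16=2.69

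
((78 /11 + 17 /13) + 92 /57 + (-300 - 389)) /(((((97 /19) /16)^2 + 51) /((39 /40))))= -3364931008 /259744375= -12.95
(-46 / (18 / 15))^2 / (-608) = -2.42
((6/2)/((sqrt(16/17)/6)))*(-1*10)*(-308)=13860*sqrt(17)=57146.24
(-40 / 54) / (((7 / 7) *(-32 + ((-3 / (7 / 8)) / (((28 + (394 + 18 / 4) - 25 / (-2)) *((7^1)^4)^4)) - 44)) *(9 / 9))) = 510623978201919365 / 52390020163516927011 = 0.01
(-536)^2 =287296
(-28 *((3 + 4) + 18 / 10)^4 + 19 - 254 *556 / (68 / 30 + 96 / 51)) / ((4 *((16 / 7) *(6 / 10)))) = -155783375013 / 4232000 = -36810.82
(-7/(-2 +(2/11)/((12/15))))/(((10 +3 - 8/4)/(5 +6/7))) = 82/39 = 2.10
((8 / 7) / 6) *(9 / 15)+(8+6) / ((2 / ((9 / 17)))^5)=105337853 / 795119920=0.13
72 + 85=157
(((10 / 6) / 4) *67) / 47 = 335 / 564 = 0.59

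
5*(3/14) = 15/14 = 1.07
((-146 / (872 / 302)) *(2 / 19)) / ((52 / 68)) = -187391 / 26923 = -6.96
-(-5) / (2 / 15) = 75 / 2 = 37.50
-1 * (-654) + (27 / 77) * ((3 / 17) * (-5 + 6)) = 856167 / 1309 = 654.06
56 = 56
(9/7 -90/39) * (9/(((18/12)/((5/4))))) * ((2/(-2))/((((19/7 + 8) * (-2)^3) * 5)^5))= -74431/140400000000000000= -0.00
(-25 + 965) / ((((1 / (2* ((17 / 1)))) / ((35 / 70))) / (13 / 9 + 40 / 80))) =279650 / 9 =31072.22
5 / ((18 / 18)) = 5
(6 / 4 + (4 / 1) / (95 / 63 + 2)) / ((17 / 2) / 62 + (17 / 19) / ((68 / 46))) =458242 / 128843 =3.56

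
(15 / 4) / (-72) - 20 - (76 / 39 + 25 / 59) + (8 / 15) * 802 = 149218489 / 368160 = 405.31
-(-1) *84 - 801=-717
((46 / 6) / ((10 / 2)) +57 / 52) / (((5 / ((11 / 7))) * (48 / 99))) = 35453 / 20800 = 1.70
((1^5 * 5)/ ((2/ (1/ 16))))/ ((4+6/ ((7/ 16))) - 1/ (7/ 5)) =5/ 544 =0.01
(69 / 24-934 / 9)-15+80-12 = -3449 / 72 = -47.90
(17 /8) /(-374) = -1 /176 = -0.01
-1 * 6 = -6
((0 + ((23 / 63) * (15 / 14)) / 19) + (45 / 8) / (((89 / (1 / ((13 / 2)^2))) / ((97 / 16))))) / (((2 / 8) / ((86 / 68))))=1714276055 / 11426587536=0.15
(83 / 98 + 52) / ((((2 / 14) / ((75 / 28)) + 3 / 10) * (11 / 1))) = 388425 / 28567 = 13.60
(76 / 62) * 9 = 342 / 31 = 11.03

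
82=82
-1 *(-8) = 8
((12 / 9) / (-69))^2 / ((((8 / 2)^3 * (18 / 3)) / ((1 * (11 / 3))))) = 0.00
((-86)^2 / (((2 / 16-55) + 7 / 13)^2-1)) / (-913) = -43264 / 15762945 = -0.00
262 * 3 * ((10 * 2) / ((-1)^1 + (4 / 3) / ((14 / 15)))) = 36680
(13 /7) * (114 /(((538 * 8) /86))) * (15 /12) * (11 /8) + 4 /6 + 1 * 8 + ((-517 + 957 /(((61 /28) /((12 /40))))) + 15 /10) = -367.78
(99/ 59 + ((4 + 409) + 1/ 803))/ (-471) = -19646257/ 22314567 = -0.88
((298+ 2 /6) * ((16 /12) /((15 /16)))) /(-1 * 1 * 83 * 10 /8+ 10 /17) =-779008 /189405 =-4.11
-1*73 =-73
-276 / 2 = -138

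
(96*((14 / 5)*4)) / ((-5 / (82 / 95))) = -440832 / 2375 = -185.61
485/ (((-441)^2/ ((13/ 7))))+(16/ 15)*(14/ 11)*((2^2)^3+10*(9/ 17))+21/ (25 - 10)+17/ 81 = 121797282851/ 1272878145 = 95.69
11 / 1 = 11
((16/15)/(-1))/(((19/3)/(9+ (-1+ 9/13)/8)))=-1864/1235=-1.51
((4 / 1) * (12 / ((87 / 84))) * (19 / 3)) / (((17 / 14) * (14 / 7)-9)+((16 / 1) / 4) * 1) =-29792 / 261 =-114.15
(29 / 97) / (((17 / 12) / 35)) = 12180 / 1649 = 7.39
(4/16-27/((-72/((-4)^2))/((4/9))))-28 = -301/12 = -25.08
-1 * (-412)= 412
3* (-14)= -42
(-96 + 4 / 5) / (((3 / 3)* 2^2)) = -119 / 5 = -23.80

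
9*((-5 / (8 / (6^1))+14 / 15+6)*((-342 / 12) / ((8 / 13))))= -424593 / 320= -1326.85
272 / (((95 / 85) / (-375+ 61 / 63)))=-108959936 / 1197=-91027.52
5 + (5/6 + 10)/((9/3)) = 155/18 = 8.61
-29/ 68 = -0.43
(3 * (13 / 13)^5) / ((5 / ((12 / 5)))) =36 / 25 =1.44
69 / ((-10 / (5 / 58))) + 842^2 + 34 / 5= 411202719 / 580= 708970.21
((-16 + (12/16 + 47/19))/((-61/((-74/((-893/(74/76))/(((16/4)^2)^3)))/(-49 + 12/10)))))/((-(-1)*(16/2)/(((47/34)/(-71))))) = 425375680/120696814727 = 0.00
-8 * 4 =-32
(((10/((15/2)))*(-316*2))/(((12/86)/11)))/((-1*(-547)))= -597872/4923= -121.44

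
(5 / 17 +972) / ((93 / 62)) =33058 / 51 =648.20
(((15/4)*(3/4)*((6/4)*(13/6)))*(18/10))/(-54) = -39/128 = -0.30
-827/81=-10.21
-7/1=-7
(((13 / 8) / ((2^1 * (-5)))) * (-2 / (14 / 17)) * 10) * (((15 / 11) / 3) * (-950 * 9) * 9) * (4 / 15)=-2834325 / 77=-36809.42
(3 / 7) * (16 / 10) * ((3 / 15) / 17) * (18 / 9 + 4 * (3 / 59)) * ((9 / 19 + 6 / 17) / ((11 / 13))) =2165904 / 124728065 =0.02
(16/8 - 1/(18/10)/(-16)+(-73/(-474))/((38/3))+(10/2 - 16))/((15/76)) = -1935163/42660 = -45.36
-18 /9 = -2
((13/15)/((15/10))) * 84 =728/15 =48.53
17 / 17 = 1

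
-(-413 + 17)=396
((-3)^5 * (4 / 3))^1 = -324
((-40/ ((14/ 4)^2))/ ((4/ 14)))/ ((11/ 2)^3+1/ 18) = -5760/ 83881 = -0.07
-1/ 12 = -0.08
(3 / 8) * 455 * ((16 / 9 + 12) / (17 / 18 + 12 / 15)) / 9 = 70525 / 471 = 149.73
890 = 890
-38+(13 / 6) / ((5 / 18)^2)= -248 / 25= -9.92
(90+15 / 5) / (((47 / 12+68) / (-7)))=-7812 / 863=-9.05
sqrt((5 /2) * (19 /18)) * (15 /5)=sqrt(95) /2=4.87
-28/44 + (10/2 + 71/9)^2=147449/891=165.49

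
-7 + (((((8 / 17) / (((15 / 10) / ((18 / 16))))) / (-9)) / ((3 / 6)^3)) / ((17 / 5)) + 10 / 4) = -7963 / 1734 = -4.59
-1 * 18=-18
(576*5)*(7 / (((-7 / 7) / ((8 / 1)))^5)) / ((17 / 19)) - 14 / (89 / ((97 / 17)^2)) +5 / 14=-265864915594599 / 360094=-738320870.65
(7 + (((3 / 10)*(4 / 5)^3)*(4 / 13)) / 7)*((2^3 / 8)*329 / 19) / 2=18729923 / 308750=60.66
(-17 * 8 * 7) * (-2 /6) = 317.33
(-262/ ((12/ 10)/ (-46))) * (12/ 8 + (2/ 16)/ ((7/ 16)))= 376625/ 21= 17934.52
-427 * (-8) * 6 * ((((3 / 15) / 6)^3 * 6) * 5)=1708 / 75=22.77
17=17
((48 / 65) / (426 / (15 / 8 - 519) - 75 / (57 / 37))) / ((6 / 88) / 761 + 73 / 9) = -378999770688 / 206096947945265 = -0.00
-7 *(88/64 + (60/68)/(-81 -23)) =-2114/221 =-9.57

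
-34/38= -17/19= -0.89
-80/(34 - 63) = 80/29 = 2.76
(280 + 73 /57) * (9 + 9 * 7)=384792 /19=20252.21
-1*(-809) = 809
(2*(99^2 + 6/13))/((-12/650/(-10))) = 10618250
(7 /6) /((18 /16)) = 28 /27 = 1.04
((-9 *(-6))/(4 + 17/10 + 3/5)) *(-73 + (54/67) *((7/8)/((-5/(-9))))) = -288357/469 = -614.83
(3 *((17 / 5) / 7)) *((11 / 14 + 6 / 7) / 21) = 391 / 3430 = 0.11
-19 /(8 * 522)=-19 /4176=-0.00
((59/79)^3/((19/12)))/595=0.00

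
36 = 36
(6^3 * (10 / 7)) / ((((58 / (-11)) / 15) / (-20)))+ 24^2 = 3680928 / 203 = 18132.65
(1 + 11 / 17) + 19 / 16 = 771 / 272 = 2.83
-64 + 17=-47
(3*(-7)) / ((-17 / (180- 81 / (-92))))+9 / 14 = 2453265 / 10948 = 224.08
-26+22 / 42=-535 / 21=-25.48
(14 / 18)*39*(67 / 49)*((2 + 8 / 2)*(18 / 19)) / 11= 31356 / 1463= 21.43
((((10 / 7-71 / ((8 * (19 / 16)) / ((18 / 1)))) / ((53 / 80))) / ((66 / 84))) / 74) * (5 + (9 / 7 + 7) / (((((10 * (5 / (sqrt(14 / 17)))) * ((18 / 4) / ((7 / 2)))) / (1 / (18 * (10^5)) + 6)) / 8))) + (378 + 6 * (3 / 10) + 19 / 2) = 28768569 / 77330-209217619372 * sqrt(238) / 166380328125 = 352.62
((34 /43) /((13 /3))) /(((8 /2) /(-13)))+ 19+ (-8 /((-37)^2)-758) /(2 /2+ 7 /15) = -645484553 /1295074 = -498.42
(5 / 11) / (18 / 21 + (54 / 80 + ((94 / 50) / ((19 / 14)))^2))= 63175000 / 479650699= 0.13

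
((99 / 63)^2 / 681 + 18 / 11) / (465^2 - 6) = 601973 / 79365129921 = 0.00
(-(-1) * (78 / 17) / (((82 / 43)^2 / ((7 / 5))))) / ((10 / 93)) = 46944261 / 2857700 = 16.43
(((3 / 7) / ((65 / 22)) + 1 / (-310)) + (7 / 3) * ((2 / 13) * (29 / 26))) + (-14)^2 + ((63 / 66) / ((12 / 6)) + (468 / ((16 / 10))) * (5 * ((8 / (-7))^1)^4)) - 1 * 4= 22315700067119 / 8302033740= 2687.98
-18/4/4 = -9/8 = -1.12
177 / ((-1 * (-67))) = 177 / 67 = 2.64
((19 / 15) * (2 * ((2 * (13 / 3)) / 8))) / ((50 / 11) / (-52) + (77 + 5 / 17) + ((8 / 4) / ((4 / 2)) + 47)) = 600457 / 27393975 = 0.02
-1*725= -725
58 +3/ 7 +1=416/ 7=59.43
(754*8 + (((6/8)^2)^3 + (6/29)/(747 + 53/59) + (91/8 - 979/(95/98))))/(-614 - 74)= -1253222113614021/171291003781120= -7.32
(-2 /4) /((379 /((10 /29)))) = -5 /10991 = -0.00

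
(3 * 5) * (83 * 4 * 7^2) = 244020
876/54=146/9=16.22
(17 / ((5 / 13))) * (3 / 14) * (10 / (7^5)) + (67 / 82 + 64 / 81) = 1260306721 / 781424658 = 1.61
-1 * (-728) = 728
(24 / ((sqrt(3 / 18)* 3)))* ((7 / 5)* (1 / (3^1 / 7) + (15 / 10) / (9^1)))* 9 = 252* sqrt(6) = 617.27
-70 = -70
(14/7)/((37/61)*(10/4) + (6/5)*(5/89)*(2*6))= 0.86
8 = 8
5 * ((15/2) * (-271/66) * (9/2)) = -60975/88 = -692.90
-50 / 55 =-10 / 11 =-0.91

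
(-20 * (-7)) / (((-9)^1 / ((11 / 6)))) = -770 / 27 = -28.52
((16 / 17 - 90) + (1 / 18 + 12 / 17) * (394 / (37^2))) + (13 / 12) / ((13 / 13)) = -73524725 / 837828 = -87.76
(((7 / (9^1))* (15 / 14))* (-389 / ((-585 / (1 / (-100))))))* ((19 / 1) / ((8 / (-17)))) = 125647 / 561600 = 0.22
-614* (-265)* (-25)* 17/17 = -4067750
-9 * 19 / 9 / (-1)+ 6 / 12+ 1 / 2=20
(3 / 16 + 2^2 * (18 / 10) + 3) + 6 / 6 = 911 / 80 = 11.39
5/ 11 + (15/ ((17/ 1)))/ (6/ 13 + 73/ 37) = 178900/ 218977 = 0.82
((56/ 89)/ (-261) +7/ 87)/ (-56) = -259/ 185832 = -0.00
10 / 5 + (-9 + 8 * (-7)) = -63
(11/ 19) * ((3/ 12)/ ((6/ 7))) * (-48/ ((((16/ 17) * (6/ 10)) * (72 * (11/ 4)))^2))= -50575/ 78008832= -0.00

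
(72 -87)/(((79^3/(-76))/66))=75240/493039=0.15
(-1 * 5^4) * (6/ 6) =-625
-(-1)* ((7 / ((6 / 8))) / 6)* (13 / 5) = 182 / 45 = 4.04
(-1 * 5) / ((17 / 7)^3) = -1715 / 4913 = -0.35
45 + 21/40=1821/40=45.52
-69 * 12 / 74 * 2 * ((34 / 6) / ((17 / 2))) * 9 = -4968 / 37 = -134.27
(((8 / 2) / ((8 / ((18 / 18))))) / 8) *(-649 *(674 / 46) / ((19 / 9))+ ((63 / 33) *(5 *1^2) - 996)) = -13197237 / 38456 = -343.18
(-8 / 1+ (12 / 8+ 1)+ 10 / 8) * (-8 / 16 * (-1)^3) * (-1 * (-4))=-17 / 2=-8.50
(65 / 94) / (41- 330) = -0.00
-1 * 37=-37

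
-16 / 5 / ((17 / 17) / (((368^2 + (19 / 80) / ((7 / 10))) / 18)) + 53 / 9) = -364020624 / 669914185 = -0.54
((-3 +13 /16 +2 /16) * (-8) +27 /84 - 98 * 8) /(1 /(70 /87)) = -107405 /174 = -617.27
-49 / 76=-0.64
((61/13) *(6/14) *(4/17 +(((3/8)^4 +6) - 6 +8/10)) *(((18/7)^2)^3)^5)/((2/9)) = 3361543644963584029497147280601221778767872/174341797148504616309622231015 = 19281341020594.25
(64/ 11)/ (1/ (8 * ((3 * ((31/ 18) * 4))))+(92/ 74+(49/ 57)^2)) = 3816041472/ 1304082725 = 2.93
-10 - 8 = -18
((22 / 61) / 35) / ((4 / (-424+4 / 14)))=-16313 / 14945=-1.09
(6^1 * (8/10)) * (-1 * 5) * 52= -1248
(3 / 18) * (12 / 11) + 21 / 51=111 / 187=0.59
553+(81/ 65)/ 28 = 1006541/ 1820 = 553.04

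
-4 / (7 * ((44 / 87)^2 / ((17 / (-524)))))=128673 / 1775312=0.07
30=30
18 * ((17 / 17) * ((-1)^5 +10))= 162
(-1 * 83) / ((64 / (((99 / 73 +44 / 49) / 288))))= -669229 / 65931264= -0.01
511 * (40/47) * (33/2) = 337260/47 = 7175.74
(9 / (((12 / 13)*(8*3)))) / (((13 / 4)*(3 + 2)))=1 / 40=0.02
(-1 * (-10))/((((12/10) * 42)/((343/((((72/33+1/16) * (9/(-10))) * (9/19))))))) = -71.13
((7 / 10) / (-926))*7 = -49 / 9260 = -0.01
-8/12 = -2/3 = -0.67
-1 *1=-1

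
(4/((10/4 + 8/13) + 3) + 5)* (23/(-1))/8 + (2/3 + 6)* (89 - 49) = 318523/1272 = 250.41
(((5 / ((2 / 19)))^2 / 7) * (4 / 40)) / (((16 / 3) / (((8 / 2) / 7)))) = 5415 / 1568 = 3.45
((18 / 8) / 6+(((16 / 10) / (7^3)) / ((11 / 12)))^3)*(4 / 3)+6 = 87279810099421 / 13427662729250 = 6.50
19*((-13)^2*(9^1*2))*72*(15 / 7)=62421840 / 7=8917405.71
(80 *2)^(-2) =1 / 25600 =0.00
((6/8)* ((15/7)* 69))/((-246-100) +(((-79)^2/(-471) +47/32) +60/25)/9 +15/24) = -526483800/1644679057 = -0.32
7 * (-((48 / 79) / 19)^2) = -16128 / 2253001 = -0.01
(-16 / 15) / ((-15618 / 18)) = 16 / 13015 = 0.00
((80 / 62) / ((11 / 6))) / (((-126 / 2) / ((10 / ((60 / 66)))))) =-80 / 651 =-0.12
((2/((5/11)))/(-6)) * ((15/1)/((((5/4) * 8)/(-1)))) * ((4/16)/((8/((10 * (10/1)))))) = 55/16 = 3.44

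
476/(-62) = -238/31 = -7.68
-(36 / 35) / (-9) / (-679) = -4 / 23765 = -0.00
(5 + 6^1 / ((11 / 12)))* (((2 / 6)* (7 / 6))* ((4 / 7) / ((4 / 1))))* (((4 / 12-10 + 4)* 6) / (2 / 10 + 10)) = -635 / 297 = -2.14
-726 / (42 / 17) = -2057 / 7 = -293.86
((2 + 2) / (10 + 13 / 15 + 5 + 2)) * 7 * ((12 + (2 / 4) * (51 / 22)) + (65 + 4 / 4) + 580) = 3045315 / 2948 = 1033.01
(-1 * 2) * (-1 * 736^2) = 1083392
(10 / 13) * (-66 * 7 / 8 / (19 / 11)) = -12705 / 494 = -25.72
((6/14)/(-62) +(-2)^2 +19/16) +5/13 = 251191/45136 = 5.57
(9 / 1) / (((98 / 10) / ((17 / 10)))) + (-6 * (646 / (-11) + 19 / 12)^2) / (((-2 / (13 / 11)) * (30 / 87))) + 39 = 1052325265577 / 31305120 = 33615.12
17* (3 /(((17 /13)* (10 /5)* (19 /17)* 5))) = 663 /190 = 3.49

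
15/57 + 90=1715/19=90.26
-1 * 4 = -4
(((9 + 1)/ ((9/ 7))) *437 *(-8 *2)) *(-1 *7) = 3426080/ 9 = 380675.56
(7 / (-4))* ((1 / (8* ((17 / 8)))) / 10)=-7 / 680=-0.01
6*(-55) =-330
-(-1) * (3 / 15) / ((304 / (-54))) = -27 / 760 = -0.04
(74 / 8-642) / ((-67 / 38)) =48089 / 134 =358.87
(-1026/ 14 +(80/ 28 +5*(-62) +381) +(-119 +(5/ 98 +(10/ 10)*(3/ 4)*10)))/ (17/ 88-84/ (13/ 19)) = 6215352/ 6871123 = 0.90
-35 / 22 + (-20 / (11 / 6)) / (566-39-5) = -3085 / 1914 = -1.61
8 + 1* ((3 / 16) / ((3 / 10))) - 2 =53 / 8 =6.62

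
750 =750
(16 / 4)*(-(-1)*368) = 1472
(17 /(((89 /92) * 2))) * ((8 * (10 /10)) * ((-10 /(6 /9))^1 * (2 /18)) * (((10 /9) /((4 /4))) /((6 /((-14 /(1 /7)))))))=15327200 /7209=2126.12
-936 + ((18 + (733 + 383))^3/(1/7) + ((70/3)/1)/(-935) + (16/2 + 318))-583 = 5726641737121/561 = 10207917534.98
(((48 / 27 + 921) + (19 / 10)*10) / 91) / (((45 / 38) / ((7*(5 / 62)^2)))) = 30970 / 77841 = 0.40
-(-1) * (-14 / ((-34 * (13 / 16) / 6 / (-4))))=-2688 / 221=-12.16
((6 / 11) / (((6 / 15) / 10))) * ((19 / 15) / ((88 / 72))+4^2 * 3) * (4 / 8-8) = -606825 / 121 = -5015.08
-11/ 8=-1.38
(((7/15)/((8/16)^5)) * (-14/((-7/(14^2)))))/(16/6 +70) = 43904/545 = 80.56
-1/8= -0.12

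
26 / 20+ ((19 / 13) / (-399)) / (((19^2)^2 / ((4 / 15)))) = 1387527679 / 1067328990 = 1.30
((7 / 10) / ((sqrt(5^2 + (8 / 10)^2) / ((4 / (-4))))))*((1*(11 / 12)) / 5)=-77*sqrt(641) / 76920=-0.03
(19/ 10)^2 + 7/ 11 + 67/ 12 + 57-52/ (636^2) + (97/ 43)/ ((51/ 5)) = 67.05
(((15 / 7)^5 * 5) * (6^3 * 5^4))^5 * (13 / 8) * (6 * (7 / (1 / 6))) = 10804464485188290518826900000000000000000.00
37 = 37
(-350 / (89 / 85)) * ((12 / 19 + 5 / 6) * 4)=-9936500 / 5073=-1958.70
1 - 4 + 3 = 0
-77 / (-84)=11 / 12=0.92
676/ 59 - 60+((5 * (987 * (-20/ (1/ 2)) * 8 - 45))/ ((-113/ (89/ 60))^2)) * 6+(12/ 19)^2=-3657598290377/ 2175735448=-1681.09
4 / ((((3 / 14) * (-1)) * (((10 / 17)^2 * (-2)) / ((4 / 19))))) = 8092 / 1425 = 5.68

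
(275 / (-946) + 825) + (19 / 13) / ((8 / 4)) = 461421 / 559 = 825.44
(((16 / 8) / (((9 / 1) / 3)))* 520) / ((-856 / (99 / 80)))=-429 / 856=-0.50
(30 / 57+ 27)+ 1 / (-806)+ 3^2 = 559345 / 15314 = 36.53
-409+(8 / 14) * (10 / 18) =-25747 / 63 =-408.68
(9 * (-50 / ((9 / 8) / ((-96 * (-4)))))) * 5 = -768000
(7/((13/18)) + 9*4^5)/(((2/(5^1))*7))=299835/91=3294.89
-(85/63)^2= -7225/3969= -1.82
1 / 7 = 0.14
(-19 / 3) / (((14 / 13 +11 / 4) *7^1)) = -988 / 4179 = -0.24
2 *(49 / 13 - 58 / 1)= -1410 / 13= -108.46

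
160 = 160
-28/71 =-0.39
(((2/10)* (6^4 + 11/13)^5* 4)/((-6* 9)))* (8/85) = -21791094092194925572784/4260587175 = -5114575338361.65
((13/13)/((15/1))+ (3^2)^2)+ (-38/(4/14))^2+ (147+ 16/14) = 1881412/105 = 17918.21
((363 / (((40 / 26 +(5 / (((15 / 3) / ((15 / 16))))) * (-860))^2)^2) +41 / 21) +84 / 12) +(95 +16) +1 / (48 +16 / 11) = 4202179111515201520134167 / 35026156451748275940000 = 119.97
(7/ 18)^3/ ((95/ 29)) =0.02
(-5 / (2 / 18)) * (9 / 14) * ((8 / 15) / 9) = -12 / 7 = -1.71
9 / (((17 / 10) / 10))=900 / 17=52.94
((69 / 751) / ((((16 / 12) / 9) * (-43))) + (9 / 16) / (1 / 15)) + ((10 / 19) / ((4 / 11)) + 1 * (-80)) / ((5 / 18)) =-2693474667 / 9817072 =-274.37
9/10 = 0.90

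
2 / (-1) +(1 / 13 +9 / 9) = -12 / 13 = -0.92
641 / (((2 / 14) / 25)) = 112175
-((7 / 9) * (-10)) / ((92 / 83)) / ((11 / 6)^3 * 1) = 34860 / 30613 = 1.14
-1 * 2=-2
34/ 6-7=-4/ 3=-1.33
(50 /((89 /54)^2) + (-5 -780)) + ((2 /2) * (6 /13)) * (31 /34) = -1341216232 /1750541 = -766.17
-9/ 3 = -3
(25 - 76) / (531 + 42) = -17 / 191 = -0.09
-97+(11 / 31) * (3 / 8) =-24023 / 248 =-96.87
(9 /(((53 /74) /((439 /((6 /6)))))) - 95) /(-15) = -287339 /795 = -361.43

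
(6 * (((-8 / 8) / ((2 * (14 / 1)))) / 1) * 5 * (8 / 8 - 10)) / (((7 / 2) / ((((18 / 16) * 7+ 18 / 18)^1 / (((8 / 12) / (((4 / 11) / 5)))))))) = 5751 / 2156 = 2.67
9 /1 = 9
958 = 958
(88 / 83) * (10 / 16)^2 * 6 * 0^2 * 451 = 0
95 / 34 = 2.79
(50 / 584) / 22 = 25 / 6424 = 0.00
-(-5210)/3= 5210/3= 1736.67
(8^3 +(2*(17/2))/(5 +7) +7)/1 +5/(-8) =12475/24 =519.79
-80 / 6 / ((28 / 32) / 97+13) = -6208 / 6057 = -1.02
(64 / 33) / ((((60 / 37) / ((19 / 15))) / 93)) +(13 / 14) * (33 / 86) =420882127 / 2979900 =141.24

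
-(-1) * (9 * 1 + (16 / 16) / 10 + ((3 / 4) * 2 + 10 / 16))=11.22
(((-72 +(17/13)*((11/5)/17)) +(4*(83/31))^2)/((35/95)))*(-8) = -407002952/437255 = -930.81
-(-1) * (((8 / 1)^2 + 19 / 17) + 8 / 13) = 14527 / 221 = 65.73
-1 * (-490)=490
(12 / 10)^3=216 / 125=1.73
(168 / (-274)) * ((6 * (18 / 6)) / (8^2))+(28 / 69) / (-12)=-46795 / 226872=-0.21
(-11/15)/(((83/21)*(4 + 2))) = -77/2490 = -0.03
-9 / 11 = -0.82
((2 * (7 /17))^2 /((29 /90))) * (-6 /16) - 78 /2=-333474 /8381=-39.79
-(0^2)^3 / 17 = 0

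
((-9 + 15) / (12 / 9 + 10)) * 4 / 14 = 18 / 119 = 0.15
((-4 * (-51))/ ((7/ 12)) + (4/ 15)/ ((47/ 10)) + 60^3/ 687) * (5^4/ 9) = 93825185000/ 2034207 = 46123.72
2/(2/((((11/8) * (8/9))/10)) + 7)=22/257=0.09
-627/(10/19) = -11913/10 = -1191.30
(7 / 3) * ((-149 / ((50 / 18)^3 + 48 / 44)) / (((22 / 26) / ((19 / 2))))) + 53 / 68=-2118891683 / 12282364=-172.51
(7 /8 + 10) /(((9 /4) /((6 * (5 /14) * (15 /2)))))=2175 /28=77.68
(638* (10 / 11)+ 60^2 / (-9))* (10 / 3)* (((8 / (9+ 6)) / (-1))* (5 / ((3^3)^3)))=-1600 / 19683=-0.08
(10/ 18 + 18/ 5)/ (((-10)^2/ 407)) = 76109/ 4500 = 16.91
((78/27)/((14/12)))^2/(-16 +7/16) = -43264/109809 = -0.39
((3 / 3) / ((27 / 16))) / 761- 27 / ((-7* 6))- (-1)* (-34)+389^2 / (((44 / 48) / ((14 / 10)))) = 3655882744937 / 15821190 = 231075.08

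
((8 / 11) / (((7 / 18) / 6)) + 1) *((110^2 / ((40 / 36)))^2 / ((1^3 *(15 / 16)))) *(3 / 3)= 10821349440 / 7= 1545907062.86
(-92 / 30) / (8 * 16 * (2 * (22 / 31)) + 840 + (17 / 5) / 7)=-0.00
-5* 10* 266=-13300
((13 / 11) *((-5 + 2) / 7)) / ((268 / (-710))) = 13845 / 10318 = 1.34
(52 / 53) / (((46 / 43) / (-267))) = -298506 / 1219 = -244.88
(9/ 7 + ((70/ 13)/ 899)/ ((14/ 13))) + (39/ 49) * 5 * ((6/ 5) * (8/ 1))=1739810/ 44051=39.50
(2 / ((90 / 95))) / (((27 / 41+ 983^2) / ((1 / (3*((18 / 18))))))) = 779 / 1069682652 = 0.00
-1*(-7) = 7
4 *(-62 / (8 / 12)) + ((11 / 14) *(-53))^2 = 266977 / 196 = 1362.13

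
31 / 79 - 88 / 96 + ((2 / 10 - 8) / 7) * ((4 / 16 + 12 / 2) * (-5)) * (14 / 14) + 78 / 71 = 4169231 / 117789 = 35.40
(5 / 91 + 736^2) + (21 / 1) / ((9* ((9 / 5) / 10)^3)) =542096.15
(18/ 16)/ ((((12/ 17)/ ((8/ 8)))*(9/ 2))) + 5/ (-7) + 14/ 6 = 221/ 112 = 1.97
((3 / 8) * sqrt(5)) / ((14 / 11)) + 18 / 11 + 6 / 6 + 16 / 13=33 * sqrt(5) / 112 + 553 / 143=4.53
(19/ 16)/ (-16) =-19/ 256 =-0.07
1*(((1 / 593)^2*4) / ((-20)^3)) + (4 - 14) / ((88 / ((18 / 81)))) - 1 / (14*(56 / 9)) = -62659458613 / 1705849299000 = -0.04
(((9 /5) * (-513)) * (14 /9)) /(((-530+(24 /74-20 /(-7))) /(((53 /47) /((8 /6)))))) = 49293657 /21376540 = 2.31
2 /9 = 0.22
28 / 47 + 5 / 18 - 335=-282671 / 846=-334.13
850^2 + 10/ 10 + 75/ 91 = 65747666/ 91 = 722501.82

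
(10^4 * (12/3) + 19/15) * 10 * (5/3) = 6000190/9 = 666687.78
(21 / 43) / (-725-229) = -7 / 13674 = -0.00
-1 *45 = -45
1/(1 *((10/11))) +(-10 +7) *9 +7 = -189/10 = -18.90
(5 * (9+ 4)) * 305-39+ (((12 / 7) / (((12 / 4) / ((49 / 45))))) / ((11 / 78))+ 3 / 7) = 22858421 / 1155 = 19790.84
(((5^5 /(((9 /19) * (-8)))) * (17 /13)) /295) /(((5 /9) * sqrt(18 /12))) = -40375 * sqrt(6) /18408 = -5.37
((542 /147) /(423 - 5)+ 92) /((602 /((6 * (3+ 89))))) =260064404 /3082541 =84.37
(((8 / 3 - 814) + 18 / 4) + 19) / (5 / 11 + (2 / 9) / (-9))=-1403919 / 766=-1832.79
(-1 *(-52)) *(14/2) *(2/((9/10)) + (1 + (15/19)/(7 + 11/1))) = 203294/171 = 1188.85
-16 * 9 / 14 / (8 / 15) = -135 / 7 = -19.29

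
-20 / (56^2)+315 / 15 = 16459 / 784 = 20.99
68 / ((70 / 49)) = 47.60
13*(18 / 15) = 78 / 5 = 15.60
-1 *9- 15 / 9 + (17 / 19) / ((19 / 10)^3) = -4119272 / 390963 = -10.54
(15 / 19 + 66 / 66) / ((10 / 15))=51 / 19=2.68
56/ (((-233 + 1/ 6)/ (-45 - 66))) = 37296/ 1397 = 26.70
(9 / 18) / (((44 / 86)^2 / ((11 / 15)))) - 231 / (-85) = 92417 / 22440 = 4.12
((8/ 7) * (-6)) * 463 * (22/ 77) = -44448/ 49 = -907.10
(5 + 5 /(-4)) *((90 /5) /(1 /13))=1755 /2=877.50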